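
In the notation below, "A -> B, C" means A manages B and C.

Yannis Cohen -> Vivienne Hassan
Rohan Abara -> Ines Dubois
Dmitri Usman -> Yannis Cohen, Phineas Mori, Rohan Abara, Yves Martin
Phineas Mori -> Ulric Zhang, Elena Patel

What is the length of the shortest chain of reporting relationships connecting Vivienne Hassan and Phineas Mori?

3

Vivienne Hassan is 2 levels below Dmitri Usman, and Phineas Mori is 1 level below Dmitri Usman (their lowest common manager). The shortest path runs up from Vivienne Hassan to Dmitri Usman and back down to Phineas Mori: 2 + 1 = 3 links.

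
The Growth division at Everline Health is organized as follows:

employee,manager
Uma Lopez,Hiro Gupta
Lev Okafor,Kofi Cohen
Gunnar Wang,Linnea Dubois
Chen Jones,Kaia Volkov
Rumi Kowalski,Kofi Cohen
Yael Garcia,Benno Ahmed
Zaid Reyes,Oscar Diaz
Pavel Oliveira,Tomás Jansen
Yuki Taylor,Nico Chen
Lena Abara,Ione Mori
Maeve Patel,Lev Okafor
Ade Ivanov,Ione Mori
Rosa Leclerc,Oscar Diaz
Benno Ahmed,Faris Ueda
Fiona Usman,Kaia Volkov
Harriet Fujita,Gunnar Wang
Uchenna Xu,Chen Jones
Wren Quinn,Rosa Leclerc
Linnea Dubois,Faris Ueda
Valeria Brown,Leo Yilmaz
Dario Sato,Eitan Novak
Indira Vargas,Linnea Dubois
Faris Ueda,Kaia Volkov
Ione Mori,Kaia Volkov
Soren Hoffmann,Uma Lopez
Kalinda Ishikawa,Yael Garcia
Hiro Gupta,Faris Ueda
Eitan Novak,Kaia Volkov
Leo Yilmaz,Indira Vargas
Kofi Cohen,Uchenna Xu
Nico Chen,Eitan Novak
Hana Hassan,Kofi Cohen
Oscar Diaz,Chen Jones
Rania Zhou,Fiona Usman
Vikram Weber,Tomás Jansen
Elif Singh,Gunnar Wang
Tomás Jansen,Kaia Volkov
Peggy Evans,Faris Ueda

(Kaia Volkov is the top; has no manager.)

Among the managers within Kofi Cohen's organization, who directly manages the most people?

Kofi Cohen

Direct-report counts within Kofi Cohen's organization: Kofi Cohen has 3; Lev Okafor has 1. The largest is 3, held by Kofi Cohen.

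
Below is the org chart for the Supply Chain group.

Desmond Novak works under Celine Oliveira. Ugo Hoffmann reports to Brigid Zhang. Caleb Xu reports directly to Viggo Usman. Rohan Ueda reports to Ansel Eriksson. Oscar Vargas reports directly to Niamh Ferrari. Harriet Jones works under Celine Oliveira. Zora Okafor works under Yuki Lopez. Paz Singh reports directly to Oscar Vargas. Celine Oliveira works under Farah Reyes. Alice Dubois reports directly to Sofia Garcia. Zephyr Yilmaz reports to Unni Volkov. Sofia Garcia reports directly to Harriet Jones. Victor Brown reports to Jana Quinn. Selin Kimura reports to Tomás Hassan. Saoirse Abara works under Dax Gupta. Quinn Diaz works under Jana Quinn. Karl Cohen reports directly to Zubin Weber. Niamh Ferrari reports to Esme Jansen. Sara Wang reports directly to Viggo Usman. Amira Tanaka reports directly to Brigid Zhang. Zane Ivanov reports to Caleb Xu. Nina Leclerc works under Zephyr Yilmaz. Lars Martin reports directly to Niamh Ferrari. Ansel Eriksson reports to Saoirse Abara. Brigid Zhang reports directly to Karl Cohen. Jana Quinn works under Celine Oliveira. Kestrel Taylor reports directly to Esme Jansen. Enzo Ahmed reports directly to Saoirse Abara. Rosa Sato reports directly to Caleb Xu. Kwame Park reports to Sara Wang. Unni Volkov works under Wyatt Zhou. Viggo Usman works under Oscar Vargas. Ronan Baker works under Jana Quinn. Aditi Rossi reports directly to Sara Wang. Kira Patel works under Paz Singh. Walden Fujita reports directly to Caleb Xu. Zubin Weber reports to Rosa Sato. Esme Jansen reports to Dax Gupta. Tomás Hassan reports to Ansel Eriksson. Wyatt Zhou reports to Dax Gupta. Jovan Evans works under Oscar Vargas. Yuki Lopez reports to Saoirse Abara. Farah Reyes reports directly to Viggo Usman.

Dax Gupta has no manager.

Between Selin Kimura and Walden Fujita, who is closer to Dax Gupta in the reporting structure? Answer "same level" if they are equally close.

Selin Kimura

Selin Kimura is 4 levels below Dax Gupta; Walden Fujita is 6. Selin Kimura is higher.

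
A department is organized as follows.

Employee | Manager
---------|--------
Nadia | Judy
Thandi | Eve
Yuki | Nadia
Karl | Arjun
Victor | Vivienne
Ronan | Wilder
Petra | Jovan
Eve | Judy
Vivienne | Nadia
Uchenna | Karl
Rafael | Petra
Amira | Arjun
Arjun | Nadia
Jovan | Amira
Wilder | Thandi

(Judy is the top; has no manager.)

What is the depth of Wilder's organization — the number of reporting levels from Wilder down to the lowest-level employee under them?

The longest chain under Wilder runs Wilder → Ronan, which is 1 level below Wilder.

1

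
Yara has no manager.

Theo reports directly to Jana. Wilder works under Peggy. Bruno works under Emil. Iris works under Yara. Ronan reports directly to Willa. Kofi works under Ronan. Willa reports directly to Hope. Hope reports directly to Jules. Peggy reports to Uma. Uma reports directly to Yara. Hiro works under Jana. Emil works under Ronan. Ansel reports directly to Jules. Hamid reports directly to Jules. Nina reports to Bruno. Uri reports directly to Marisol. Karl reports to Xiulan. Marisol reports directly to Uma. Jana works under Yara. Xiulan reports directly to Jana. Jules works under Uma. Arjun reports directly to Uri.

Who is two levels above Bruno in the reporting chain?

Ronan

Bruno reports to Emil, and Emil reports to Ronan. So Bruno's skip-level manager is Ronan.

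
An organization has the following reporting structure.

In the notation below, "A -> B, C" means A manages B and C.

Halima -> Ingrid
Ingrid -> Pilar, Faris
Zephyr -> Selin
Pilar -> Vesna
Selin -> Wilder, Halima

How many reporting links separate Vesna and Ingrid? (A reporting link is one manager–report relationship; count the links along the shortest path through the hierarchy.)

Vesna is in Ingrid's organization: the chain from Vesna up to Ingrid is Vesna → Pilar → Ingrid, which is 2 links.

2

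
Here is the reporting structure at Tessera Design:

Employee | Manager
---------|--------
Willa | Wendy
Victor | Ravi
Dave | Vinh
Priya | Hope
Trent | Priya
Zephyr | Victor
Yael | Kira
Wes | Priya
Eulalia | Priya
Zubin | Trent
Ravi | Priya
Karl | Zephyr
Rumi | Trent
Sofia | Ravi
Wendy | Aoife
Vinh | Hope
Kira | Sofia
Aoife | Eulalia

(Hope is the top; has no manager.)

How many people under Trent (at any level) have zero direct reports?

2

The people in Trent's organization with no one reporting to them are Zubin, Rumi. That is 2.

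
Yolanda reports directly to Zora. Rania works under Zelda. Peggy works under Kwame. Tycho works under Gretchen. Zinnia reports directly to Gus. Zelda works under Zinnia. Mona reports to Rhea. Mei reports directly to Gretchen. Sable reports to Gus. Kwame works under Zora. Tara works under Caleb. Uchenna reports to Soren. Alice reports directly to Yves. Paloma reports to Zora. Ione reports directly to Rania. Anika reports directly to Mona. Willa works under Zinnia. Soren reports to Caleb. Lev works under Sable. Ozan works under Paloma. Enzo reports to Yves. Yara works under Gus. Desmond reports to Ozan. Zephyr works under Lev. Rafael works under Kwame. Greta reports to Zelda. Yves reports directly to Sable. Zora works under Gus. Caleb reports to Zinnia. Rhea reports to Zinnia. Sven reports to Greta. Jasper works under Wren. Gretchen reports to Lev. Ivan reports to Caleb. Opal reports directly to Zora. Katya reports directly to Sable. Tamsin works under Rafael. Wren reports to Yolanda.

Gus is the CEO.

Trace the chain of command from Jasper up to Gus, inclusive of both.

Jasper reports to Wren. Wren reports to Yolanda. Yolanda reports to Zora. Zora reports to Gus. Gus is at the top.

Jasper -> Wren -> Yolanda -> Zora -> Gus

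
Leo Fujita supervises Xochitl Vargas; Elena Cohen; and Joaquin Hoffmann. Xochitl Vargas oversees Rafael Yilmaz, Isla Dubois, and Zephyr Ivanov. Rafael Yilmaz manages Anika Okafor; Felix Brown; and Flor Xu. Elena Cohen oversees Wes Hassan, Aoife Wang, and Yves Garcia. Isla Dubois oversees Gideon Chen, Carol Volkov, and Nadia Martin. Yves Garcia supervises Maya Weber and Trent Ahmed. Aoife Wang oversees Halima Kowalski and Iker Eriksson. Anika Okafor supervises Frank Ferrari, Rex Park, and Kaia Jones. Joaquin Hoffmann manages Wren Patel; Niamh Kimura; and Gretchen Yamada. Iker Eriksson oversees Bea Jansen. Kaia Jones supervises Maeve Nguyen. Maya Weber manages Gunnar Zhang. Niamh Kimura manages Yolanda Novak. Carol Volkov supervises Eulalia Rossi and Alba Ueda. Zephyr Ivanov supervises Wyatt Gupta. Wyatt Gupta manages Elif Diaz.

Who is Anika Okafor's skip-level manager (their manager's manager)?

Xochitl Vargas

Anika Okafor reports to Rafael Yilmaz, and Rafael Yilmaz reports to Xochitl Vargas. So Anika Okafor's skip-level manager is Xochitl Vargas.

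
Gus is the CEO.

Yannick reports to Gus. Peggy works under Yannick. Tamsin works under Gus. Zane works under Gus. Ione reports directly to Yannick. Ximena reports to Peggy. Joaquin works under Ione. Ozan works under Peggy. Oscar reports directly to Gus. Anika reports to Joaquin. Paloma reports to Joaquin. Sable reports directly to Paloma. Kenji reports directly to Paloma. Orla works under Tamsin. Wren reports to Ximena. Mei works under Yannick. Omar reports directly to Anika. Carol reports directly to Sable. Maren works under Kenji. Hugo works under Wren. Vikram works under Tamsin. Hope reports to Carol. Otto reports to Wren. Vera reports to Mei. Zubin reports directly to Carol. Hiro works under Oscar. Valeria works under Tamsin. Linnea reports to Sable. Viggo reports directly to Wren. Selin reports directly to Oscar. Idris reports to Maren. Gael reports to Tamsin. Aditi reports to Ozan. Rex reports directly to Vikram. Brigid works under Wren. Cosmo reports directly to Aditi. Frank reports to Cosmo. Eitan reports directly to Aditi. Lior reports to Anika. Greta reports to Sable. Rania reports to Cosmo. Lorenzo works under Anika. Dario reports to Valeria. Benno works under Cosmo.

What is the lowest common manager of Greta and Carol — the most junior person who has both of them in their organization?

Sable

Greta's chain of managers is Sable, Paloma, Joaquin, Ione, Yannick, Gus. Carol's chain of managers is Sable, Paloma, Joaquin, Ione, Yannick, Gus. The first manager that appears in both chains is Sable.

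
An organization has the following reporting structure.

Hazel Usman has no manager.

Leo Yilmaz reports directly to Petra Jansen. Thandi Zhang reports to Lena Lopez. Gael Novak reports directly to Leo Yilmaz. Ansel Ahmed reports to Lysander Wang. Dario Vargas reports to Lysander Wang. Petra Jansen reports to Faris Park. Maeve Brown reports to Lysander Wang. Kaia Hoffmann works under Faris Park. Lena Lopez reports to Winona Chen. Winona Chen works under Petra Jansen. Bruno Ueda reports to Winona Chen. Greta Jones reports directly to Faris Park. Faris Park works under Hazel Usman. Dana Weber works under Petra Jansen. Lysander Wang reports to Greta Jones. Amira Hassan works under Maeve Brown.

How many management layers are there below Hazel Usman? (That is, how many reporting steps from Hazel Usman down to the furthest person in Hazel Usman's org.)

5

The longest chain under Hazel Usman runs Hazel Usman → Faris Park → Petra Jansen → Winona Chen → Lena Lopez → Thandi Zhang, which is 5 levels below Hazel Usman.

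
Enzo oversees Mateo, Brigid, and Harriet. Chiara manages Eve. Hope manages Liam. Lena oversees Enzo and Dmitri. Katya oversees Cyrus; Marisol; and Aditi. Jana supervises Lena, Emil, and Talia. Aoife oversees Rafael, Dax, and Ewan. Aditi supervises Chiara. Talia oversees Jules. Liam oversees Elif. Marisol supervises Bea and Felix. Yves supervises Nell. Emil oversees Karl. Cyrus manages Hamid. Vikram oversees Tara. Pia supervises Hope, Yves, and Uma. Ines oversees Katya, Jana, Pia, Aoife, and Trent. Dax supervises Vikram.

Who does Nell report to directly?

Yves

Nell reports directly to Yves.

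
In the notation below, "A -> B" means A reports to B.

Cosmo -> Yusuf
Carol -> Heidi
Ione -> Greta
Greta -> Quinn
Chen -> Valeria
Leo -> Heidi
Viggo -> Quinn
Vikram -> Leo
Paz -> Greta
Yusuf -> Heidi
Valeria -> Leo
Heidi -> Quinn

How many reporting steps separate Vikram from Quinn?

Chain from Vikram up to Quinn: Vikram → Leo → Heidi → Quinn. That is 3 steps up, so Vikram is 3 levels below Quinn.

3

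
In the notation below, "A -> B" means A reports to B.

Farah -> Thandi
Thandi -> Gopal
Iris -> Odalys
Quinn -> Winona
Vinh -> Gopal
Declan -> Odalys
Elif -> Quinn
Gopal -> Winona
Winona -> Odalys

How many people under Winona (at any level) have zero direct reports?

The people in Winona's organization with no one reporting to them are Elif, Vinh, Farah. That is 3.

3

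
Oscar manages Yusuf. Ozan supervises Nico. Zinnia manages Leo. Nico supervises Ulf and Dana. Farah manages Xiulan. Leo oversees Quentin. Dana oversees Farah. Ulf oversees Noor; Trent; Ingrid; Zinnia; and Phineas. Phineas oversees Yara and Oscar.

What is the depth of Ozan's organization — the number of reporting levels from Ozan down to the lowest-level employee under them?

5

The longest chain under Ozan runs Ozan → Nico → Ulf → Zinnia → Leo → Quentin, which is 5 levels below Ozan.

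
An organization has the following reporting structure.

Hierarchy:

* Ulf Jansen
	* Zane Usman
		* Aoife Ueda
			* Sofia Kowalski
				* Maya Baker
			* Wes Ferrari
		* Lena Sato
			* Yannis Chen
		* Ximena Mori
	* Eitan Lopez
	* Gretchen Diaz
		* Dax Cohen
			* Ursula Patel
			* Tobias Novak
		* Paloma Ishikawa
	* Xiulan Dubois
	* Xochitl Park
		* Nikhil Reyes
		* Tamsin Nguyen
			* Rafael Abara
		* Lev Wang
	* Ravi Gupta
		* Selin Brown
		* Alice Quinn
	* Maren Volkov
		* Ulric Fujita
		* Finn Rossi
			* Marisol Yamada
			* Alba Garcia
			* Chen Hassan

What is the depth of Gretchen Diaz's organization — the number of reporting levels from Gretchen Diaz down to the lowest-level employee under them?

2

The longest chain under Gretchen Diaz runs Gretchen Diaz → Dax Cohen → Tobias Novak, which is 2 levels below Gretchen Diaz.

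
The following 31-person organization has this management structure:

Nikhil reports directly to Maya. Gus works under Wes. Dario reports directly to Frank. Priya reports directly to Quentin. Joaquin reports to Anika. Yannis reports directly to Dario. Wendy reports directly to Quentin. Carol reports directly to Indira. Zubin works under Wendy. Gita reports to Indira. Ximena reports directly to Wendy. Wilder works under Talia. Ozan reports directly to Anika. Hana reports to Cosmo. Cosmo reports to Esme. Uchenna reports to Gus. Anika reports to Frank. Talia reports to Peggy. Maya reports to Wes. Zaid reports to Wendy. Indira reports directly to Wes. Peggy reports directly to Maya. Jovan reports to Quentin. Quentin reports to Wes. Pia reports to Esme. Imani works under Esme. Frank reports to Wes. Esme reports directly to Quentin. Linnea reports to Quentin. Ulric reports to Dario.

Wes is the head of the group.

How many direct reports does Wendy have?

3

Wendy directly manages Zubin, Zaid, Ximena. That is 3 direct reports.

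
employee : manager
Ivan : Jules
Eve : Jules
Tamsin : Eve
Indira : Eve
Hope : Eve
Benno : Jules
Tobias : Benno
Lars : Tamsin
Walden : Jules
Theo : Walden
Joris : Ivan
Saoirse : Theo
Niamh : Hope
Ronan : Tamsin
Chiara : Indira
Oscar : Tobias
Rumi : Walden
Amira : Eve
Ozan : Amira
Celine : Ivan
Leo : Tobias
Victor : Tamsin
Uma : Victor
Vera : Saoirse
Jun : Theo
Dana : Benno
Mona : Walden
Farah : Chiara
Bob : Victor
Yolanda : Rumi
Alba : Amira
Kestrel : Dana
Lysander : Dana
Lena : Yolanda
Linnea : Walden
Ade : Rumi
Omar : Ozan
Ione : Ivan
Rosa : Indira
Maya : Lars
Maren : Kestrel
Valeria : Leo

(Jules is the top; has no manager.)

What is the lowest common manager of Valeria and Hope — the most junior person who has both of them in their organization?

Jules

Valeria's chain of managers is Leo, Tobias, Benno, Jules. Hope's chain of managers is Eve, Jules. The first manager that appears in both chains is Jules.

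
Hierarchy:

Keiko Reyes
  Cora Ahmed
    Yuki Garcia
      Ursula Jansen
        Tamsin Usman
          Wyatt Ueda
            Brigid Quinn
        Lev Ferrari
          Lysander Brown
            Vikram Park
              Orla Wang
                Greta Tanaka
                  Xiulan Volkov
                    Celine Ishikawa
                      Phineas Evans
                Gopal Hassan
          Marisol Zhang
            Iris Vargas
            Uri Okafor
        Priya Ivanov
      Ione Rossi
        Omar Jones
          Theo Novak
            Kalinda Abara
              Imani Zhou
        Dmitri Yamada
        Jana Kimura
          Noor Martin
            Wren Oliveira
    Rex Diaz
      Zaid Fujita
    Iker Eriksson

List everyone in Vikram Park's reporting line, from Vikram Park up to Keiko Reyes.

Vikram Park reports to Lysander Brown. Lysander Brown reports to Lev Ferrari. Lev Ferrari reports to Ursula Jansen. Ursula Jansen reports to Yuki Garcia. Yuki Garcia reports to Cora Ahmed. Cora Ahmed reports to Keiko Reyes. Keiko Reyes is at the top.

Vikram Park -> Lysander Brown -> Lev Ferrari -> Ursula Jansen -> Yuki Garcia -> Cora Ahmed -> Keiko Reyes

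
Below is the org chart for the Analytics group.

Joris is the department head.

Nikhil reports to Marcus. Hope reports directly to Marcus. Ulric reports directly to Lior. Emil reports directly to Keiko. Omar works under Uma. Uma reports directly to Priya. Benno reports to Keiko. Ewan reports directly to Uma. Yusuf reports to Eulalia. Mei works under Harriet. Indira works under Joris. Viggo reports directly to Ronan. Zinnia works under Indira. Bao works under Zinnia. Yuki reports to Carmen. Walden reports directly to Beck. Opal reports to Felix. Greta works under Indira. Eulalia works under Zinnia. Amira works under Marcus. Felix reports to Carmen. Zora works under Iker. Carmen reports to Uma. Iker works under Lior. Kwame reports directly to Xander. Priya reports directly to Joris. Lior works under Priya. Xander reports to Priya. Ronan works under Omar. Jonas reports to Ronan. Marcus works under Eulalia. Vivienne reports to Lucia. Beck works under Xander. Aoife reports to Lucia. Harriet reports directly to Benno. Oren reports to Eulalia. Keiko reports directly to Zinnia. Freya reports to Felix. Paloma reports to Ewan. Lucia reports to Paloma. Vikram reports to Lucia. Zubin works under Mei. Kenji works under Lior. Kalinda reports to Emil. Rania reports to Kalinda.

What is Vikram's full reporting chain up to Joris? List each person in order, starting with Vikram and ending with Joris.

Vikram -> Lucia -> Paloma -> Ewan -> Uma -> Priya -> Joris

Vikram reports to Lucia. Lucia reports to Paloma. Paloma reports to Ewan. Ewan reports to Uma. Uma reports to Priya. Priya reports to Joris. Joris is at the top.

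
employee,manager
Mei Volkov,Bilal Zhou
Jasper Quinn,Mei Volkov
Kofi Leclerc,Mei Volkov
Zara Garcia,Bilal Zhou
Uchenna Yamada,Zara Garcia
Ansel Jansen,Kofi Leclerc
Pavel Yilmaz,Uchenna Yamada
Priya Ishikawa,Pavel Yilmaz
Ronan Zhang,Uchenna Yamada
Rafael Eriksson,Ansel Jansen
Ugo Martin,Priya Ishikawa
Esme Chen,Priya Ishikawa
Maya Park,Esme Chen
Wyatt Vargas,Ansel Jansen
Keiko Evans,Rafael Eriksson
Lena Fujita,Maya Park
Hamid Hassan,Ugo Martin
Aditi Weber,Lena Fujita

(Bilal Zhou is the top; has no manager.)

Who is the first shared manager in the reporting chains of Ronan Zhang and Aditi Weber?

Uchenna Yamada

Ronan Zhang's chain of managers is Uchenna Yamada, Zara Garcia, Bilal Zhou. Aditi Weber's chain of managers is Lena Fujita, Maya Park, Esme Chen, Priya Ishikawa, Pavel Yilmaz, Uchenna Yamada, Zara Garcia, Bilal Zhou. The first manager that appears in both chains is Uchenna Yamada.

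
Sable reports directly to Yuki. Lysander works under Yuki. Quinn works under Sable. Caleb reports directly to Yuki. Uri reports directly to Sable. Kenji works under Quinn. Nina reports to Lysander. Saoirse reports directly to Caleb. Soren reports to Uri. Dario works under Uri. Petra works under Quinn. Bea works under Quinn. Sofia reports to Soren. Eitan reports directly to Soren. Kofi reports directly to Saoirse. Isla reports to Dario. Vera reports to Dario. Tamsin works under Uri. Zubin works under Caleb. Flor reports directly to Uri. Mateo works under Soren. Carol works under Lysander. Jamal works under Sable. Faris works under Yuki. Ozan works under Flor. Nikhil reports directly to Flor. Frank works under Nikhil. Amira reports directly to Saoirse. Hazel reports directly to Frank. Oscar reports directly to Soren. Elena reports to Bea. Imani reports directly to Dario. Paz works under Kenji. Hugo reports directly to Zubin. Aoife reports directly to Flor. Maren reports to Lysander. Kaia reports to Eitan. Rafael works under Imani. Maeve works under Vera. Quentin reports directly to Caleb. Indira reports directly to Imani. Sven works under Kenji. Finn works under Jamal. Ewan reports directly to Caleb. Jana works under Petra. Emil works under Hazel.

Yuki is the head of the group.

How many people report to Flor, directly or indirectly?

6

Flor directly manages Ozan, Nikhil, Aoife. Ozan has no reports. Under Nikhil: Frank, Hazel, Emil (3). Aoife has no reports. So Flor's organization is 3 direct reports plus everyone under them: 1 + 4 + 1 = 6.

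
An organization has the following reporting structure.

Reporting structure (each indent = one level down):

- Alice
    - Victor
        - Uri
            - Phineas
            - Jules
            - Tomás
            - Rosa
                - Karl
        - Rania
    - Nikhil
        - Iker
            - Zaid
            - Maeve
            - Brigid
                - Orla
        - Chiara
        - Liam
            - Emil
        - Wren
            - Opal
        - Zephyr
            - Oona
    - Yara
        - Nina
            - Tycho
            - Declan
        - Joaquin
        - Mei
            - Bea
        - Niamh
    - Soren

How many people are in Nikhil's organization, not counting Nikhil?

Nikhil directly manages Iker, Chiara, Liam, Wren, Zephyr. Under Iker: Brigid, Orla, Maeve, Zaid (4). Chiara has no reports. Under Liam: Emil (1). Under Wren: Opal (1). Under Zephyr: Oona (1). So Nikhil's organization is 5 direct reports plus everyone under them: 5 + 1 + 2 + 2 + 2 = 12.

12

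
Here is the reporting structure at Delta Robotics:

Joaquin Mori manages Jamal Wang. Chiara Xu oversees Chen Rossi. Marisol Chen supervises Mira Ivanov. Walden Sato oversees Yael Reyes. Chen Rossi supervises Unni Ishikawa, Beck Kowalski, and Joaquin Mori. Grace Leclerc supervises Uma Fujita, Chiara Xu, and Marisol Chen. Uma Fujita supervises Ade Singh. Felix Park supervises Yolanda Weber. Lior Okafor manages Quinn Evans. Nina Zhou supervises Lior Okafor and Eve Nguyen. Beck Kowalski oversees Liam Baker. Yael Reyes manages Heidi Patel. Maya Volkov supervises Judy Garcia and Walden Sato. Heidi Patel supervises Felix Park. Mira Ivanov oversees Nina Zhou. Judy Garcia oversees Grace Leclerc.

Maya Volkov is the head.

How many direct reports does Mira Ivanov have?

Mira Ivanov directly manages Nina Zhou. That is 1 direct report.

1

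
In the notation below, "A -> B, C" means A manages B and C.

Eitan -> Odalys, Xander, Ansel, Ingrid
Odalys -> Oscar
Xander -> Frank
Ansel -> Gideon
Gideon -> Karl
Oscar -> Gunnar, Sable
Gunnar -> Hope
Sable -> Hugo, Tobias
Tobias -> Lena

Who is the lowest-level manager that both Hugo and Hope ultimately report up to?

Hugo's chain of managers is Sable, Oscar, Odalys, Eitan. Hope's chain of managers is Gunnar, Oscar, Odalys, Eitan. The first manager that appears in both chains is Oscar.

Oscar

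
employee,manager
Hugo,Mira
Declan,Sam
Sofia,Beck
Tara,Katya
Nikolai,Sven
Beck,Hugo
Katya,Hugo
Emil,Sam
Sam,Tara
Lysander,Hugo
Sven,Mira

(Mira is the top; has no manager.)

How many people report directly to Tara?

Tara directly manages Sam. That is 1 direct report.

1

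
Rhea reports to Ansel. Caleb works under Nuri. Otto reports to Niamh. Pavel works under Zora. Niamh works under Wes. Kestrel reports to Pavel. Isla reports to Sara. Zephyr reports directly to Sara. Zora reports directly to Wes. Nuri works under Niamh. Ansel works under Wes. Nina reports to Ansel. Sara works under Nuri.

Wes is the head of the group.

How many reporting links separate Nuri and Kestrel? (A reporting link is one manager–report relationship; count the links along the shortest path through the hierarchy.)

5

Nuri is 2 levels below Wes, and Kestrel is 3 levels below Wes (their lowest common manager). The shortest path runs up from Nuri to Wes and back down to Kestrel: 2 + 3 = 5 links.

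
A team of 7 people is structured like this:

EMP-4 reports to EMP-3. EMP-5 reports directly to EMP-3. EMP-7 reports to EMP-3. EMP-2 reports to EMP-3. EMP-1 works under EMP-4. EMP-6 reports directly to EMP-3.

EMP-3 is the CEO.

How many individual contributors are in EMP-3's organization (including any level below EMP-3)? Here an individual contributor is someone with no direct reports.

5

The people in EMP-3's organization with no one reporting to them are EMP-6, EMP-2, EMP-7, EMP-5, EMP-1. That is 5.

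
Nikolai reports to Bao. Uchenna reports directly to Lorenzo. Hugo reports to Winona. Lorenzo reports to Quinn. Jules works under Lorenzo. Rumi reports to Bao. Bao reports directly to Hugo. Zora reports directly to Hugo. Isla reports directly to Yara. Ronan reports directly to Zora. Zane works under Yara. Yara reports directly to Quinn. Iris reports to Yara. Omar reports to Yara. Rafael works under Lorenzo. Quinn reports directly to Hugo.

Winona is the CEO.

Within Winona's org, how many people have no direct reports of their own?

10

The people in Winona's organization with no one reporting to them are Ronan, Isla, Zane, Omar, Iris, Uchenna, Rafael, Jules, Rumi, Nikolai. That is 10.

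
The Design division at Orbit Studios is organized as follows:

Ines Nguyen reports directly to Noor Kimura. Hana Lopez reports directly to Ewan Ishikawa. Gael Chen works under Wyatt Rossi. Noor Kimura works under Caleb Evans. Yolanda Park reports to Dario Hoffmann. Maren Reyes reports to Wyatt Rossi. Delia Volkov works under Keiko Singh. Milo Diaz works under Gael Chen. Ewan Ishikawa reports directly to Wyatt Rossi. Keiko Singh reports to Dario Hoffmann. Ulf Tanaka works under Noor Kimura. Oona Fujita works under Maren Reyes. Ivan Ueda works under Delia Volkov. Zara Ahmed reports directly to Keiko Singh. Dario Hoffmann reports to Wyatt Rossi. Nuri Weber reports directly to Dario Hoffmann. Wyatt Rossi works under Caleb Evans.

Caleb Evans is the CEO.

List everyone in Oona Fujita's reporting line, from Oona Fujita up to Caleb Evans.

Oona Fujita reports to Maren Reyes. Maren Reyes reports to Wyatt Rossi. Wyatt Rossi reports to Caleb Evans. Caleb Evans is at the top.

Oona Fujita -> Maren Reyes -> Wyatt Rossi -> Caleb Evans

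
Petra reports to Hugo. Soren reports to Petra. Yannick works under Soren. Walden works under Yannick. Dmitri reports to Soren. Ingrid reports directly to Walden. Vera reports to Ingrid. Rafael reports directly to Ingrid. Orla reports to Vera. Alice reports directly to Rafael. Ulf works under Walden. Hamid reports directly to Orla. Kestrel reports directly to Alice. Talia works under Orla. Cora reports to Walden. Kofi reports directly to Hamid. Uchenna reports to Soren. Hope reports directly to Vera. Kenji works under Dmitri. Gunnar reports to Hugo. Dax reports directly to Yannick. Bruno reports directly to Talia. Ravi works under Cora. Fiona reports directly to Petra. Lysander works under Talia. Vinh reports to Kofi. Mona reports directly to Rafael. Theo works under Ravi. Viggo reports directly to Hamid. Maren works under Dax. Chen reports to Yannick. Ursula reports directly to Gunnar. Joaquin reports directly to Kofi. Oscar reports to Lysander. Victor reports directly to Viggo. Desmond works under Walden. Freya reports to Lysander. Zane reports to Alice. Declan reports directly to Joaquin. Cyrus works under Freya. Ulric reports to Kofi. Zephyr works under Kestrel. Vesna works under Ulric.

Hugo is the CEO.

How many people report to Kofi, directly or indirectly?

Kofi directly manages Vinh, Joaquin, Ulric. Vinh has no reports. Under Joaquin: Declan (1). Under Ulric: Vesna (1). So Kofi's organization is 3 direct reports plus everyone under them: 1 + 2 + 2 = 5.

5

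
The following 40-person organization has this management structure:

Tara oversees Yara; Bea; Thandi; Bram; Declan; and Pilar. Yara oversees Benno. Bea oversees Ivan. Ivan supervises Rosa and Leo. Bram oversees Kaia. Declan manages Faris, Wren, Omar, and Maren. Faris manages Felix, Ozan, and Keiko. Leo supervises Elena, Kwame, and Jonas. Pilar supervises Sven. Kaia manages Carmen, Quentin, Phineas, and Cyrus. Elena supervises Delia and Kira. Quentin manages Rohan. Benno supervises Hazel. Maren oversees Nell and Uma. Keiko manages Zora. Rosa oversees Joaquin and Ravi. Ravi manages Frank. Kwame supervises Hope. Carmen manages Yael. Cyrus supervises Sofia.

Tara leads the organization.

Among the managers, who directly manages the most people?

Direct-report counts: Tara has 6; Pilar has 1; Declan has 4; Maren has 2; Faris has 3; Keiko has 1; Bram has 1; Kaia has 4; Cyrus has 1; Carmen has 1; Quentin has 1; Bea has 1; Ivan has 2; Rosa has 2; Ravi has 1; Leo has 3; Kwame has 1; Elena has 2; Yara has 1; Benno has 1. The largest is 6, held by Tara.

Tara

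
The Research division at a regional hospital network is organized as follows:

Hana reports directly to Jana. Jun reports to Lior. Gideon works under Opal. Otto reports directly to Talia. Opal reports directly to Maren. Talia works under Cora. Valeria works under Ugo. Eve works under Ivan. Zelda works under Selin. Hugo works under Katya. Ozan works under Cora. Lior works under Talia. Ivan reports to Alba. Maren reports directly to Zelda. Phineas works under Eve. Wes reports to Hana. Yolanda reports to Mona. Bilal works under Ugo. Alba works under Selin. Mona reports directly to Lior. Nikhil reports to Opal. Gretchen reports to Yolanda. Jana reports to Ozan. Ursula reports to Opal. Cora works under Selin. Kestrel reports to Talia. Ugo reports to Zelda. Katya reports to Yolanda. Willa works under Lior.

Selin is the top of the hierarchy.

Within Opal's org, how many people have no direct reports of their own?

The people in Opal's organization with no one reporting to them are Gideon, Nikhil, Ursula. That is 3.

3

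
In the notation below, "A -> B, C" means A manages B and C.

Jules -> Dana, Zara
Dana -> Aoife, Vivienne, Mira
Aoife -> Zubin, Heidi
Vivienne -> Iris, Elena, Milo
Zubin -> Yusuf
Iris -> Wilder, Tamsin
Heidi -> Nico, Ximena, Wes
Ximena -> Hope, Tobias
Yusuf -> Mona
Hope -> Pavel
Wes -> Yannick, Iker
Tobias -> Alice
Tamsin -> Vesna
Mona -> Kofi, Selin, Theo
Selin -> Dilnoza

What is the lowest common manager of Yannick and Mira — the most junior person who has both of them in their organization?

Dana

Yannick's chain of managers is Wes, Heidi, Aoife, Dana, Jules. Mira's chain of managers is Dana, Jules. The first manager that appears in both chains is Dana.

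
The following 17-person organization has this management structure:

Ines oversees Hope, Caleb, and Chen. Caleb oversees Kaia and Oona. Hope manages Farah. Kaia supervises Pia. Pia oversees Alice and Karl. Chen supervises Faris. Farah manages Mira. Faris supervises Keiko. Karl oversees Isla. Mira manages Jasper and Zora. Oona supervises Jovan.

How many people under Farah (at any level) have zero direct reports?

2

The people in Farah's organization with no one reporting to them are Zora, Jasper. That is 2.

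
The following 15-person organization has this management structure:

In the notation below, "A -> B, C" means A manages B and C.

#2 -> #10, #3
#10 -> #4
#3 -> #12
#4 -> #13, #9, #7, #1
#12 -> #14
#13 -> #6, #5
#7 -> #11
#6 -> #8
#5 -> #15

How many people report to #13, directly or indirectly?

#13 directly manages #6, #5. Under #6: #8 (1). Under #5: #15 (1). So #13's organization is 2 direct reports plus everyone under them: 2 + 2 = 4.

4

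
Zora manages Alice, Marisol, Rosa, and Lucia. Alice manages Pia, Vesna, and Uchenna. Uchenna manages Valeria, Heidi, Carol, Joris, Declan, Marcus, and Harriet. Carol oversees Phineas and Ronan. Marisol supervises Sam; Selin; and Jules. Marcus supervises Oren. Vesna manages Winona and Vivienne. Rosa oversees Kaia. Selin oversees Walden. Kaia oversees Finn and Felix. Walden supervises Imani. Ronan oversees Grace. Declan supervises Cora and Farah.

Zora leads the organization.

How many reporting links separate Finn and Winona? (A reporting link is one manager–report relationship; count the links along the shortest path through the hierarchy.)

6

Finn is 3 levels below Zora, and Winona is 3 levels below Zora (their lowest common manager). The shortest path runs up from Finn to Zora and back down to Winona: 3 + 3 = 6 links.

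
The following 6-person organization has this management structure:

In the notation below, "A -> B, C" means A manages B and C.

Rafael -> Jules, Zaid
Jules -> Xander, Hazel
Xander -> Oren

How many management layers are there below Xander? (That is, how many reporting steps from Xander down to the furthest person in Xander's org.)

The longest chain under Xander runs Xander → Oren, which is 1 level below Xander.

1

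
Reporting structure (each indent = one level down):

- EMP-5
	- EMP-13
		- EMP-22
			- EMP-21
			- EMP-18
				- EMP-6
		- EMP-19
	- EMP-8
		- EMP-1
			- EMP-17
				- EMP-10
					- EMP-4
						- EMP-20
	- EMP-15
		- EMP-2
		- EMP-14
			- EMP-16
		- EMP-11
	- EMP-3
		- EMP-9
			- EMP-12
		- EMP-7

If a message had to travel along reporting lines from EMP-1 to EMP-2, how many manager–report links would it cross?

EMP-1 is 2 levels below EMP-5, and EMP-2 is 2 levels below EMP-5 (their lowest common manager). The shortest path runs up from EMP-1 to EMP-5 and back down to EMP-2: 2 + 2 = 4 links.

4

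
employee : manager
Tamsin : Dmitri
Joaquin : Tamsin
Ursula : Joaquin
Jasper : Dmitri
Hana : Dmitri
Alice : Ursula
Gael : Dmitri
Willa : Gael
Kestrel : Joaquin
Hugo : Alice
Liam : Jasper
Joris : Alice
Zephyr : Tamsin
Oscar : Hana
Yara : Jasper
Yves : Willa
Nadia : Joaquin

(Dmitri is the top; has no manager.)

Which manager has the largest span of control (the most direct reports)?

Dmitri

Direct-report counts: Dmitri has 4; Gael has 1; Willa has 1; Hana has 1; Jasper has 2; Tamsin has 2; Joaquin has 3; Ursula has 1; Alice has 2. The largest is 4, held by Dmitri.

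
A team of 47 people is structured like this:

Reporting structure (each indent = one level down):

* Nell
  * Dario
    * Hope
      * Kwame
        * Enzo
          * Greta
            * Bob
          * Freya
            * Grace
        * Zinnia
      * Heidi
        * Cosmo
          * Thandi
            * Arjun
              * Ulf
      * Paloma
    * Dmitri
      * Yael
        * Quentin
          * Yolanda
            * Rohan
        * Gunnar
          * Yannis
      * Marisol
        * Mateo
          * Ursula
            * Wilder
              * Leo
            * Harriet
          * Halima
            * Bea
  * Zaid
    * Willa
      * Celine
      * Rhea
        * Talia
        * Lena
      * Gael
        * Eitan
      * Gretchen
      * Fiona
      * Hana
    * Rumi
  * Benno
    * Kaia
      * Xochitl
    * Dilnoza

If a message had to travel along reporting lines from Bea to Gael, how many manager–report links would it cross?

9

Bea is 6 levels below Nell, and Gael is 3 levels below Nell (their lowest common manager). The shortest path runs up from Bea to Nell and back down to Gael: 6 + 3 = 9 links.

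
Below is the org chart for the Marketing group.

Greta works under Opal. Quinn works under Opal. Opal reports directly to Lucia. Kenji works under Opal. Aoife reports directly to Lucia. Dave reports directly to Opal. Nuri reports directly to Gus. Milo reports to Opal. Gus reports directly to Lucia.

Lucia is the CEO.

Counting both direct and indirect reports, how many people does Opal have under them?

5

Opal directly manages Greta, Quinn, Milo, Dave, Kenji. Greta has no reports. Quinn has no reports. Milo has no reports. Dave has no reports. Kenji has no reports. So Opal's organization is 5 direct reports plus everyone under them: 1 + 1 + 1 + 1 + 1 = 5.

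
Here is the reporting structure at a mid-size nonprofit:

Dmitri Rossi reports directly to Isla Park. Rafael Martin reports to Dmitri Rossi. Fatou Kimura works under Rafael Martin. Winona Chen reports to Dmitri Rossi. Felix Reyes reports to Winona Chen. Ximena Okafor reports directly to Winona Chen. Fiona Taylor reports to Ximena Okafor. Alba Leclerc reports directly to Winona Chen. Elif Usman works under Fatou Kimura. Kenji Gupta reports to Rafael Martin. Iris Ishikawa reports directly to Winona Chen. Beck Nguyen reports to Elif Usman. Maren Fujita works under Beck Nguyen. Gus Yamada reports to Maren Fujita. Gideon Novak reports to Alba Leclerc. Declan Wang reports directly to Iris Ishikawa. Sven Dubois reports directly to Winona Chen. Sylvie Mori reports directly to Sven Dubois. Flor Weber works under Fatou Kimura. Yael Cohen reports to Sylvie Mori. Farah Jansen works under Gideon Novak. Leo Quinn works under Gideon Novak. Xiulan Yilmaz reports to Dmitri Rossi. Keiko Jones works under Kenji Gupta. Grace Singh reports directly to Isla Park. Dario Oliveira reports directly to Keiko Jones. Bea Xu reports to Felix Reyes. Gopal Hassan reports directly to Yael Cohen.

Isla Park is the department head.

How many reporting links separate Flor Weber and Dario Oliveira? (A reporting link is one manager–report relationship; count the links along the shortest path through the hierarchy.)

5

Flor Weber is 2 levels below Rafael Martin, and Dario Oliveira is 3 levels below Rafael Martin (their lowest common manager). The shortest path runs up from Flor Weber to Rafael Martin and back down to Dario Oliveira: 2 + 3 = 5 links.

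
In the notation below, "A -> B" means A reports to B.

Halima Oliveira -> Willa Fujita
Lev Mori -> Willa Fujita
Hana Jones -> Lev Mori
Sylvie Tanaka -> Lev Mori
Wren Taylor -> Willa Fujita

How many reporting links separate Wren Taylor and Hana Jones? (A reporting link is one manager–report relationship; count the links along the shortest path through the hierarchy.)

Wren Taylor is 1 level below Willa Fujita, and Hana Jones is 2 levels below Willa Fujita (their lowest common manager). The shortest path runs up from Wren Taylor to Willa Fujita and back down to Hana Jones: 1 + 2 = 3 links.

3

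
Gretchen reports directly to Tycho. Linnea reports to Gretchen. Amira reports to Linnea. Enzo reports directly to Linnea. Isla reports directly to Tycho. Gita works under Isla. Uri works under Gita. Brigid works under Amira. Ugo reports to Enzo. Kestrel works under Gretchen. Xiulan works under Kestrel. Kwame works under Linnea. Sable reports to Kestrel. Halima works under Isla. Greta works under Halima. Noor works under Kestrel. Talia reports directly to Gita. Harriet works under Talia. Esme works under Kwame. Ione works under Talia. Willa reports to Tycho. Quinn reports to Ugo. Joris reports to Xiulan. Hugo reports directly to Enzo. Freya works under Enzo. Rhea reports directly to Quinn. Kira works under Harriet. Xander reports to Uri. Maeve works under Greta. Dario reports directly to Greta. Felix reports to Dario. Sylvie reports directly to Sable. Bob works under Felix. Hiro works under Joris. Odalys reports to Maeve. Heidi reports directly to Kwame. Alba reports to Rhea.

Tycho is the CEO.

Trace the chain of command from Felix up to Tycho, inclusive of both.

Felix reports to Dario. Dario reports to Greta. Greta reports to Halima. Halima reports to Isla. Isla reports to Tycho. Tycho is at the top.

Felix -> Dario -> Greta -> Halima -> Isla -> Tycho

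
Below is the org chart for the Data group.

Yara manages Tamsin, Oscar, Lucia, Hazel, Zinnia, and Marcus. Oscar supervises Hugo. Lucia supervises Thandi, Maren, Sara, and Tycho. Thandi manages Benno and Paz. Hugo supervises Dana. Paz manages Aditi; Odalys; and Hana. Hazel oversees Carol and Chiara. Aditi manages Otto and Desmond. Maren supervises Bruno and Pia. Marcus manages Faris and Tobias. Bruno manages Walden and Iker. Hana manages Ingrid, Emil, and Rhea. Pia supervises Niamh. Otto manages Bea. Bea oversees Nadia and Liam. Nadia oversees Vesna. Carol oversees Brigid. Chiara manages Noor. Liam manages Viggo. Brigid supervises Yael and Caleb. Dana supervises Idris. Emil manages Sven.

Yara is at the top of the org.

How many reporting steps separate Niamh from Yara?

4

Chain from Niamh up to Yara: Niamh → Pia → Maren → Lucia → Yara. That is 4 steps up, so Niamh is 4 levels below Yara.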